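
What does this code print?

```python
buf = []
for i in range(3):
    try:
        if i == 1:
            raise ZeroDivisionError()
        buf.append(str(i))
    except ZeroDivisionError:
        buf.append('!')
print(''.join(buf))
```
0!2

Exception on i=1 caught, loop continues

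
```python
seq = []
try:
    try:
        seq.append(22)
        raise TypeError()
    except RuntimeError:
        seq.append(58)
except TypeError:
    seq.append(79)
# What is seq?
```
[22, 79]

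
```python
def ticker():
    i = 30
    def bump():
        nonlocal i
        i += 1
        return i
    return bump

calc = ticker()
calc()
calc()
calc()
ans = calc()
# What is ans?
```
34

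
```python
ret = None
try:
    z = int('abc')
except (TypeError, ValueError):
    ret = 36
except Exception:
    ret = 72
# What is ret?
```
36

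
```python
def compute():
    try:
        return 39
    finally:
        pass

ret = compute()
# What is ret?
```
39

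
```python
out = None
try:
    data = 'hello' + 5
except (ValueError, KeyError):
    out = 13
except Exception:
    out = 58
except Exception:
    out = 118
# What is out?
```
58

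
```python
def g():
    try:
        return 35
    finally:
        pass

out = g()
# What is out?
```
35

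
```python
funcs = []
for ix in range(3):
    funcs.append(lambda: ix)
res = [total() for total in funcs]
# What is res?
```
[2, 2, 2]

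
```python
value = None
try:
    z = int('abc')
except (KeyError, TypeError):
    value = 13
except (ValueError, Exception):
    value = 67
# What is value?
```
67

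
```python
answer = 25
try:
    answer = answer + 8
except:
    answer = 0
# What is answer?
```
33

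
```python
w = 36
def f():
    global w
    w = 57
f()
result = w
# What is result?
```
57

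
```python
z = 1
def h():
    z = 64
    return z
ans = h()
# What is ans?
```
64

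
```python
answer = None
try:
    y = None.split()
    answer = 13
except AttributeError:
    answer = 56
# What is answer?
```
56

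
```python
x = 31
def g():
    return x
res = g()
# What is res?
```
31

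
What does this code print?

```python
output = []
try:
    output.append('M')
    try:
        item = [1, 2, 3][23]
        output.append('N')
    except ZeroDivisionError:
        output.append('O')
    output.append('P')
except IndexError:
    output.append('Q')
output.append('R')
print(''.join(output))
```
MQR

Inner handler doesn't match, propagates to outer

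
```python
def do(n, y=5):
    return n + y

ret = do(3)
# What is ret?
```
8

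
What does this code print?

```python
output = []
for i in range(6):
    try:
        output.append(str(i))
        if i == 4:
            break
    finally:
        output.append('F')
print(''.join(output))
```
0F1F2F3F4F

finally runs even when breaking out of loop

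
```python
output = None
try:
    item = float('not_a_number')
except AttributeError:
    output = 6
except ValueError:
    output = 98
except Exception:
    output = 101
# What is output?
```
98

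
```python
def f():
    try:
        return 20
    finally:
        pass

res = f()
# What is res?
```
20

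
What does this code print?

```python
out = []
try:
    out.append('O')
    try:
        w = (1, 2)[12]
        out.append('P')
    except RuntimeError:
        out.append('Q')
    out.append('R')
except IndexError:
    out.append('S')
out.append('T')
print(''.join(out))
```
OST

Inner handler doesn't match, propagates to outer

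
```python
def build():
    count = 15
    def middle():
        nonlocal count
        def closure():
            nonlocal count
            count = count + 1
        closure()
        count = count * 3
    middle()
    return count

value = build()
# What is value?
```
48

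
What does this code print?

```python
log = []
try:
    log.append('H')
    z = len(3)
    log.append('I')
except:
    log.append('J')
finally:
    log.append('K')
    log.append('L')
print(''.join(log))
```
HJKL

Code before exception runs, then except, then all of finally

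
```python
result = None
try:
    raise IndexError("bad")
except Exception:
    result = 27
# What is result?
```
27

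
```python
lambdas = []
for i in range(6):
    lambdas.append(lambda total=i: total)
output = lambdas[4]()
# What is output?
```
4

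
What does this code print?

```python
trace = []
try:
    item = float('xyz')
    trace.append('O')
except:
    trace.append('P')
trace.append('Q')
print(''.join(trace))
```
PQ

Exception raised in try, caught by bare except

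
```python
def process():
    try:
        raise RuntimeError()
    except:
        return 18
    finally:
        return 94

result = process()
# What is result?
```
94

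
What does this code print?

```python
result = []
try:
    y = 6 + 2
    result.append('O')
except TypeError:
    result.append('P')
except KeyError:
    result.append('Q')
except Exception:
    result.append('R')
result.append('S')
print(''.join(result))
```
OS

No exception, try block completes normally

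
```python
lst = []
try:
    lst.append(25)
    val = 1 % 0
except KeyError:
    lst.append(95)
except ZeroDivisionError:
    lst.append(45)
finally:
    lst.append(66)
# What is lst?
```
[25, 45, 66]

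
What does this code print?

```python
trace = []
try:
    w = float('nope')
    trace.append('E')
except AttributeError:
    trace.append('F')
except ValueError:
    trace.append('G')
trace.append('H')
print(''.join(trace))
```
GH

ValueError is caught by its specific handler, not AttributeError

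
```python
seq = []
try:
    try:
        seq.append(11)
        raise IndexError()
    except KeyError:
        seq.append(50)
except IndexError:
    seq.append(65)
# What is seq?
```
[11, 65]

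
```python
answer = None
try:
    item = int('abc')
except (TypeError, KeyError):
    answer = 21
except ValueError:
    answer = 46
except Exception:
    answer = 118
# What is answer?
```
46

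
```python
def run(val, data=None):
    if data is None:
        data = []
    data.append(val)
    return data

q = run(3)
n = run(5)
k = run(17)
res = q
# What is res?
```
[3]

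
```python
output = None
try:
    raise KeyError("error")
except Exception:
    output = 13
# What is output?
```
13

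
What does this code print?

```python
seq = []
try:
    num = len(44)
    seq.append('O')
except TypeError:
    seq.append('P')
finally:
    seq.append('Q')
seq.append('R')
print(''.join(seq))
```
PQR

finally always runs, even after exception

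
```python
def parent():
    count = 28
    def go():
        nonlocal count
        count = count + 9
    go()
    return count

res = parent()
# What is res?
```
37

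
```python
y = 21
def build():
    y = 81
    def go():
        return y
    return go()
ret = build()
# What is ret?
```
81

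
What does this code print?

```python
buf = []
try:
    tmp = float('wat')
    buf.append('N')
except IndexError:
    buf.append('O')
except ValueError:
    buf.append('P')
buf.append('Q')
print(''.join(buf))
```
PQ

ValueError is caught by its specific handler, not IndexError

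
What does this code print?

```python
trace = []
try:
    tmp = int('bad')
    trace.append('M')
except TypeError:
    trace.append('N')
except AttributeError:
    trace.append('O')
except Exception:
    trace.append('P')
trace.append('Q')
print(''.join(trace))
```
PQ

ValueError not specifically caught, falls to Exception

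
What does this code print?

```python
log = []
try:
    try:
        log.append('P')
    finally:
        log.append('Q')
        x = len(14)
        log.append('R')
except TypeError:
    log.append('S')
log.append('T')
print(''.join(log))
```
PQST

Exception in inner finally caught by outer except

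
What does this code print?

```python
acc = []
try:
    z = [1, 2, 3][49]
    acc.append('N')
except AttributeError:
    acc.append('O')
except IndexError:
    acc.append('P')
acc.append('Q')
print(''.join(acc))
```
PQ

IndexError is caught by its specific handler, not AttributeError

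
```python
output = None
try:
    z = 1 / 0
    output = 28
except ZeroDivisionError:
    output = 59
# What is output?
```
59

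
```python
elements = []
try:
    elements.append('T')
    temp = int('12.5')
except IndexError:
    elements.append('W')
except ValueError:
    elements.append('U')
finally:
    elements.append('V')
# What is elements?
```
['T', 'U', 'V']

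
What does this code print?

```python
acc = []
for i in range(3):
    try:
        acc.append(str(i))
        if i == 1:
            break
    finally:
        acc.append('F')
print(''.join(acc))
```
0F1F

finally runs even when breaking out of loop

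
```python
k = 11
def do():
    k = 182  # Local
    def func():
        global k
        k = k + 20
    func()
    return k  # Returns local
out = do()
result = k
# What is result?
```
31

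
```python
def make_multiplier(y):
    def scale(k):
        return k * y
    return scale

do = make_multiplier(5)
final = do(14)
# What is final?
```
70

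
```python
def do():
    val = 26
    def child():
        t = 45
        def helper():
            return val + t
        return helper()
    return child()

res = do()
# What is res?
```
71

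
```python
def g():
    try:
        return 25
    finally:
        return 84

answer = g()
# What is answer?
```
84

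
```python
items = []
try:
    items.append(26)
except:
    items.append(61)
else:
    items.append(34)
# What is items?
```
[26, 34]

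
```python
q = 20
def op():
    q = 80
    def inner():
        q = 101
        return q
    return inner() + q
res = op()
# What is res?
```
181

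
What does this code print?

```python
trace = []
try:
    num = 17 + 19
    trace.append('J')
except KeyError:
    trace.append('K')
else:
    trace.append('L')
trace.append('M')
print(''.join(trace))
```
JLM

else block runs when no exception occurs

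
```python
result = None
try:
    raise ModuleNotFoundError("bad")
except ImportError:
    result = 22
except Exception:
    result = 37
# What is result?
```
22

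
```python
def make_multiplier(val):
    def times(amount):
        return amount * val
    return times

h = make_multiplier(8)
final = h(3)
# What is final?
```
24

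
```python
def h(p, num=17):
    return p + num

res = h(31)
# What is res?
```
48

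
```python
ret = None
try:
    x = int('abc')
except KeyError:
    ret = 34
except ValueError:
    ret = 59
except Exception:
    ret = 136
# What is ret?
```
59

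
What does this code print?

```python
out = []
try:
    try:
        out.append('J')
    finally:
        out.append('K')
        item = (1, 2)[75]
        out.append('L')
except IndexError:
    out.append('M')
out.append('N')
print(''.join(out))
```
JKMN

Exception in inner finally caught by outer except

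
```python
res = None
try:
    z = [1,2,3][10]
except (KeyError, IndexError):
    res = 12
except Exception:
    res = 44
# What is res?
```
12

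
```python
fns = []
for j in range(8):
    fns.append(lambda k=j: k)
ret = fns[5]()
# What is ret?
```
5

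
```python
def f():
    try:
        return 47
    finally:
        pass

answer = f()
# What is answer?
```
47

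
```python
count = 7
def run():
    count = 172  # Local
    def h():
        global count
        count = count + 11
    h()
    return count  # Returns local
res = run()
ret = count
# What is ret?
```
18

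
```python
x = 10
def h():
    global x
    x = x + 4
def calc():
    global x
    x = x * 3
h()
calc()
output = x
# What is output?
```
42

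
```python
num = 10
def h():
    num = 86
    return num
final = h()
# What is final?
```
86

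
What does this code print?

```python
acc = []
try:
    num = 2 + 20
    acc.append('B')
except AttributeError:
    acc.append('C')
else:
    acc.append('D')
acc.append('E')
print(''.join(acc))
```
BDE

else block runs when no exception occurs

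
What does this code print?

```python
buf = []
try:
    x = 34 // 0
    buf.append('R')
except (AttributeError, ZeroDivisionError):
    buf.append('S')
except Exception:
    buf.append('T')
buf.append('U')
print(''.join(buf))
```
SU

ZeroDivisionError matches tuple containing it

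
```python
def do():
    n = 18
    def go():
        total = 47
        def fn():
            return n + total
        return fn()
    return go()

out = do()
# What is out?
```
65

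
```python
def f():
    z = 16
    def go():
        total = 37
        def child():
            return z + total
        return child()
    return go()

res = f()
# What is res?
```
53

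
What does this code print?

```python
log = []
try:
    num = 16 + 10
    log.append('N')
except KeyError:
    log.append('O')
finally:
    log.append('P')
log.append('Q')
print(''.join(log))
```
NPQ

finally runs after normal execution too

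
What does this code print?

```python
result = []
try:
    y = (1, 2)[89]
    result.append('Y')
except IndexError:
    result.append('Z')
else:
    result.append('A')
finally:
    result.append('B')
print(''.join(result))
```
ZB

Exception: except runs, else skipped, finally runs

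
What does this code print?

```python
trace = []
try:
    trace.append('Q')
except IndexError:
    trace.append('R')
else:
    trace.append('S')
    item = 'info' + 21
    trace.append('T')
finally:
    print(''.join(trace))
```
QS

Try succeeds, else appends 'S', TypeError in else is uncaught, finally prints before exception propagates ('T' never appended)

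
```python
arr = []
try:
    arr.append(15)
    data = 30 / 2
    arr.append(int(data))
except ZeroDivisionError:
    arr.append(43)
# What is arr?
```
[15, 15]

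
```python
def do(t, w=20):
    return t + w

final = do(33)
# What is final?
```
53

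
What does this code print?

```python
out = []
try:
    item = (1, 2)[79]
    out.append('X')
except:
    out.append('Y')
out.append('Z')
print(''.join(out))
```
YZ

Exception raised in try, caught by bare except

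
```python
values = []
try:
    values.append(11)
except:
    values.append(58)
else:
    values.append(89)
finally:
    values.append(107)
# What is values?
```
[11, 89, 107]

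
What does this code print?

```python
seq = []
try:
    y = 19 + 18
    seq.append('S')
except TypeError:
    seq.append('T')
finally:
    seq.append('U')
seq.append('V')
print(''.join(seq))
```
SUV

finally runs after normal execution too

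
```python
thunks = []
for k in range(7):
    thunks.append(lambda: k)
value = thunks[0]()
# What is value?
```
6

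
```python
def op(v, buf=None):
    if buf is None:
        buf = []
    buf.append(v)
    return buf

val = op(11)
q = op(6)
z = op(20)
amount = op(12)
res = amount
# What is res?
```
[12]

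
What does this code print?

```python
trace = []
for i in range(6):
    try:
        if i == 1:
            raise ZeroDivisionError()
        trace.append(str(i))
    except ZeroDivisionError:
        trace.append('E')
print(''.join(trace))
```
0E2345

Exception on i=1 caught, loop continues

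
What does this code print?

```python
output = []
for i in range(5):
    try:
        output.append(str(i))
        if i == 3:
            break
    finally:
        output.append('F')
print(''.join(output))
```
0F1F2F3F

finally runs even when breaking out of loop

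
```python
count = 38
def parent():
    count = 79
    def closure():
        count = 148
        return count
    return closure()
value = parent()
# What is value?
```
148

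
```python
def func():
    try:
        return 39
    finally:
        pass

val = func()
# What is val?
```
39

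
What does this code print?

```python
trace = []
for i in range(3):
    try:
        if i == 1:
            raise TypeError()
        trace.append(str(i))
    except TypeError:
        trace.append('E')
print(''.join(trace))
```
0E2

Exception on i=1 caught, loop continues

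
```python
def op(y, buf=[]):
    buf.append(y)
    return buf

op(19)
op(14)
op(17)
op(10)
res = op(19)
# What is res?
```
[19, 14, 17, 10, 19]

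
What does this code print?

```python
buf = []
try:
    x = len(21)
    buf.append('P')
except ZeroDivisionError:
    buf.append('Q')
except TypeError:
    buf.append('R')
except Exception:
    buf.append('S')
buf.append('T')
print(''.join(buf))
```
RT

TypeError matches before generic Exception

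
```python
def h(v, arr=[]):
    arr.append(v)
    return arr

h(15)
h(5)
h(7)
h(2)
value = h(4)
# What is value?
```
[15, 5, 7, 2, 4]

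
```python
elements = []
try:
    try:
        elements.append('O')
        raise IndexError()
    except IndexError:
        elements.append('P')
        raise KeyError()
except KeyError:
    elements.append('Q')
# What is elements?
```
['O', 'P', 'Q']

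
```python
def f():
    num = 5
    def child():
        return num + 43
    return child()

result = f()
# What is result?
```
48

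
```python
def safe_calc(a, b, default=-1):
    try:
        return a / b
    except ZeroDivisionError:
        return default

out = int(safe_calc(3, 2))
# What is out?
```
1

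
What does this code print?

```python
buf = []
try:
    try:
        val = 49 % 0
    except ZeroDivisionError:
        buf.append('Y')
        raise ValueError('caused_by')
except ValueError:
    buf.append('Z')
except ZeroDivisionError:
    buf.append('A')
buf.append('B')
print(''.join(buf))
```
YZB

ValueError raised and caught, original ZeroDivisionError not re-raised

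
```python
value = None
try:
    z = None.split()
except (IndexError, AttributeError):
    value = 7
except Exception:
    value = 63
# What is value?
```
7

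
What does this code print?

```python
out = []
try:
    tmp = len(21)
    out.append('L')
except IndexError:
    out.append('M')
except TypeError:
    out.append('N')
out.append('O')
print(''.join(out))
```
NO

TypeError is caught by its specific handler, not IndexError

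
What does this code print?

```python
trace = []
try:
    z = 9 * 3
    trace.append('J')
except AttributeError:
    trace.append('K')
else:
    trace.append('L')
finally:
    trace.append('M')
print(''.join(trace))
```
JLM

else runs before finally when no exception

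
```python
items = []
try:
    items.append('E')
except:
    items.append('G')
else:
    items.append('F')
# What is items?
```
['E', 'F']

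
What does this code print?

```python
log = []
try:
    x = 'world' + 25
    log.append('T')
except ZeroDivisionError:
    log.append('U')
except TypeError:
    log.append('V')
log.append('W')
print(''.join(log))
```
VW

TypeError is caught by its specific handler, not ZeroDivisionError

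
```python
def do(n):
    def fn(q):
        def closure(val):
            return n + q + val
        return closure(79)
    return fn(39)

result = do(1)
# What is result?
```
119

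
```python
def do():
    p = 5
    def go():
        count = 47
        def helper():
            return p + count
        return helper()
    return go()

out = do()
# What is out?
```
52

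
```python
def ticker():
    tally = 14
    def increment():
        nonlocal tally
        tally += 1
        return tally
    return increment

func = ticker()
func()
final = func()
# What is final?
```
16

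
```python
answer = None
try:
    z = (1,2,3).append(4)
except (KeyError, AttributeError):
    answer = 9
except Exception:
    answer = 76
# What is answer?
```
9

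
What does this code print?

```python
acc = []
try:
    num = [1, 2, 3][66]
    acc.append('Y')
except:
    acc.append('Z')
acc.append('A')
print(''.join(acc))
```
ZA

Exception raised in try, caught by bare except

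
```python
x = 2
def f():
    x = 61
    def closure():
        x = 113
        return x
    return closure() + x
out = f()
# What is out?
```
174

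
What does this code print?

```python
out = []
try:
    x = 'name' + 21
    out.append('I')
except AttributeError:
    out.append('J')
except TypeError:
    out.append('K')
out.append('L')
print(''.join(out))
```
KL

TypeError is caught by its specific handler, not AttributeError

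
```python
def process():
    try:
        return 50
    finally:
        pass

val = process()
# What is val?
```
50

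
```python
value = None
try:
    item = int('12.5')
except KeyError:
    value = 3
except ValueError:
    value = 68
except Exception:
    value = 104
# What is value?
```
68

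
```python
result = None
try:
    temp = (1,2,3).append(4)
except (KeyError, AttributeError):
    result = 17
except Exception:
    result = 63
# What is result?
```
17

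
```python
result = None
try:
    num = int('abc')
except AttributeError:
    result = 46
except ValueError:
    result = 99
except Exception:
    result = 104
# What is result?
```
99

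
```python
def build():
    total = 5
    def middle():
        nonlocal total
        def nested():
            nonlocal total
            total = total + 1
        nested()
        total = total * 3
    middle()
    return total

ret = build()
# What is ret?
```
18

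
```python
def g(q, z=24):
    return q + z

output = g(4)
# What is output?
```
28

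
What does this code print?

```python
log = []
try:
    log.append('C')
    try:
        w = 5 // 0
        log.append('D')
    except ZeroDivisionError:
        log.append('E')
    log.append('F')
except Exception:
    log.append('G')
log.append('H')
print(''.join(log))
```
CEFH

Inner exception caught by inner handler, outer continues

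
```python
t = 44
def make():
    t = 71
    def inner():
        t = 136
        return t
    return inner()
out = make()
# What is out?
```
136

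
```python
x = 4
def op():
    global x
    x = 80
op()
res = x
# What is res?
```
80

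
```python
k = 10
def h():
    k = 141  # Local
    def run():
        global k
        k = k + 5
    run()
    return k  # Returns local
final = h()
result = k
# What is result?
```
15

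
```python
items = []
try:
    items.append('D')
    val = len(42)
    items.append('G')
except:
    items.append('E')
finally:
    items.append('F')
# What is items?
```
['D', 'E', 'F']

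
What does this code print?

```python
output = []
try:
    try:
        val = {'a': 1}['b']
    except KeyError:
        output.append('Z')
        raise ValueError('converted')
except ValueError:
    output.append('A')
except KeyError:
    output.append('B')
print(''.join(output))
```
ZA

New ValueError raised, caught by outer ValueError handler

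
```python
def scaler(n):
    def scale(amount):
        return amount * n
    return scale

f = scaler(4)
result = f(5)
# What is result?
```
20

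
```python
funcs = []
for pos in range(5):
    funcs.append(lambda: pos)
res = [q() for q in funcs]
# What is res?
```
[4, 4, 4, 4, 4]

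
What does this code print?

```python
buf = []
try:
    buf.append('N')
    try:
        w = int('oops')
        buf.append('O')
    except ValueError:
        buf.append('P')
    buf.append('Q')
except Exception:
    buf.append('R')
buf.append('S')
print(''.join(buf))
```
NPQS

Inner exception caught by inner handler, outer continues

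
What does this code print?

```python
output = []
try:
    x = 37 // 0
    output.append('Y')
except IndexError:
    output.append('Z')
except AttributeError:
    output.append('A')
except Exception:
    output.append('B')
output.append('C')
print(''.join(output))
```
BC

ZeroDivisionError not specifically caught, falls to Exception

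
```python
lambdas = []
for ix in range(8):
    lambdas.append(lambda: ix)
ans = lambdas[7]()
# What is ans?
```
7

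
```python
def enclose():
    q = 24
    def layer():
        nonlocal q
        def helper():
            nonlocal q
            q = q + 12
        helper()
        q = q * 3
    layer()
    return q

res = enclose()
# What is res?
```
108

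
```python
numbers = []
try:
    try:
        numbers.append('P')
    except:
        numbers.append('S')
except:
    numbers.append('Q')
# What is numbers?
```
['P']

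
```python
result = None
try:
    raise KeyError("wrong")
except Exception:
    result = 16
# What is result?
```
16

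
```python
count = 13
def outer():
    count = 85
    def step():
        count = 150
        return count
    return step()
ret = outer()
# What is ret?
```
150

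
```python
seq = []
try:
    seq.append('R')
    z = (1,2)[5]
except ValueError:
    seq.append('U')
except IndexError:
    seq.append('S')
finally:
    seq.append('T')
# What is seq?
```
['R', 'S', 'T']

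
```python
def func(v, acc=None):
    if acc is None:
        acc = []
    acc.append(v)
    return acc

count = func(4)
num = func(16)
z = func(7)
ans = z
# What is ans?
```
[7]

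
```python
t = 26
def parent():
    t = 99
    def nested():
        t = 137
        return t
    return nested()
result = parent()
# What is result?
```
137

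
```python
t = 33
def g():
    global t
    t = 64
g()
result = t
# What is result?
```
64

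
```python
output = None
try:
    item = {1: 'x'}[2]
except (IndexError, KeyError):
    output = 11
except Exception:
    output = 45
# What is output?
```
11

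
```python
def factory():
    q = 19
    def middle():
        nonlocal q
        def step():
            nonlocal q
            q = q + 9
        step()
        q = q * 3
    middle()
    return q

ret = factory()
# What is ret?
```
84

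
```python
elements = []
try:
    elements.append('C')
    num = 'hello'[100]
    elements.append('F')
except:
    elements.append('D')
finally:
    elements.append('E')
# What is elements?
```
['C', 'D', 'E']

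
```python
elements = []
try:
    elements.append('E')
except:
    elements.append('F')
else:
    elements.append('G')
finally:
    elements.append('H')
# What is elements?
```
['E', 'G', 'H']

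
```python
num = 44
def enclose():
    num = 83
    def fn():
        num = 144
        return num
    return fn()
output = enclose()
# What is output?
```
144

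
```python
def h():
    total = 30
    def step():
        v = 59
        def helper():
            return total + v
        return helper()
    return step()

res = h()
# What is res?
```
89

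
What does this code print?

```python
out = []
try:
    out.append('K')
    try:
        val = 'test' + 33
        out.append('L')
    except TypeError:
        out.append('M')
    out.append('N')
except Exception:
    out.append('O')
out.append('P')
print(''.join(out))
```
KMNP

Inner exception caught by inner handler, outer continues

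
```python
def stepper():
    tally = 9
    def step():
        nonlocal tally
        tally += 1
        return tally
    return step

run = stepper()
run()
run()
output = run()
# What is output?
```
12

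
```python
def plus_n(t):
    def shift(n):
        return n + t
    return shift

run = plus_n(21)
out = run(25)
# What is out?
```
46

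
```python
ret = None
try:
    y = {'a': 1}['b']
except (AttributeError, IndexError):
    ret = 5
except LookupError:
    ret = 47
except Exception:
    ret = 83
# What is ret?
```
47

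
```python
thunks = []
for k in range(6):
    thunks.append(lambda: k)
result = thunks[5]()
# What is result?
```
5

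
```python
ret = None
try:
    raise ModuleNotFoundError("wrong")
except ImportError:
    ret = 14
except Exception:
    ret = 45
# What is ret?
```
14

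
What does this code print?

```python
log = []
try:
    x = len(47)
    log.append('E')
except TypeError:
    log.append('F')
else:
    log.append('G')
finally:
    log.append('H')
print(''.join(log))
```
FH

Exception: except runs, else skipped, finally runs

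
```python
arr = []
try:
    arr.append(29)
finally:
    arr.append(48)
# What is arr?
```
[29, 48]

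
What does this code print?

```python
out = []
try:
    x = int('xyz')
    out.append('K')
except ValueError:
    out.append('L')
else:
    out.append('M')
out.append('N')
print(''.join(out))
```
LN

else block skipped when exception is caught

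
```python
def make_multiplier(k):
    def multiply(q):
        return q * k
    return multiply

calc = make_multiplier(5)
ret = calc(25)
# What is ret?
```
125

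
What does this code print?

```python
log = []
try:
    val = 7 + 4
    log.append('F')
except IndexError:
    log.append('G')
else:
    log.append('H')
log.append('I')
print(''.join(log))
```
FHI

else block runs when no exception occurs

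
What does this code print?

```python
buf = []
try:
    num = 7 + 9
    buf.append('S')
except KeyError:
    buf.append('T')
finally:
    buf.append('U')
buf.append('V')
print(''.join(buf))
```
SUV

finally runs after normal execution too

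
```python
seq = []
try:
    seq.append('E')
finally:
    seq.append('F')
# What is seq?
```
['E', 'F']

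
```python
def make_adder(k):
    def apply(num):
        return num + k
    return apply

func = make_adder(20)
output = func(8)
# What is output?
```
28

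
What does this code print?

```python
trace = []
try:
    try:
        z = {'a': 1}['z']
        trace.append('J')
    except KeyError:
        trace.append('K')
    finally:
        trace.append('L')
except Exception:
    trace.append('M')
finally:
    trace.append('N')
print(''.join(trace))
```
KLN

Both finally blocks run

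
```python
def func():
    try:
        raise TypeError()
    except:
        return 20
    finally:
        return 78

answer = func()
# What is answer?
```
78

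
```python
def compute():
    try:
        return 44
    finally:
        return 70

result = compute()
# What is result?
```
70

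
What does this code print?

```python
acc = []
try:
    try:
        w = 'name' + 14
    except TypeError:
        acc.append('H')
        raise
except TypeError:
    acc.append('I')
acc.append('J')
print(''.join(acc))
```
HIJ

raise without argument re-raises current exception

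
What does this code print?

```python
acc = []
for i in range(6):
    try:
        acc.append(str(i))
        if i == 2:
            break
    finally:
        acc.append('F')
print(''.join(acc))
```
0F1F2F

finally runs even when breaking out of loop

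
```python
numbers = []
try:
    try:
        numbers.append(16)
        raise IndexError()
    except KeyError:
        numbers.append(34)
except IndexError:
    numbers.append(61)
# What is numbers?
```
[16, 61]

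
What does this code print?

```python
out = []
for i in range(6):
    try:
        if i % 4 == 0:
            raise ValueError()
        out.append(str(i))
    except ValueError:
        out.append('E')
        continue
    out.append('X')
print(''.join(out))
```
E1X2X3XE5X

continue in except skips rest of loop body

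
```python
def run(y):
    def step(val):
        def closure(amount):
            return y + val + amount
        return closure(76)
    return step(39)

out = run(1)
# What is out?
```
116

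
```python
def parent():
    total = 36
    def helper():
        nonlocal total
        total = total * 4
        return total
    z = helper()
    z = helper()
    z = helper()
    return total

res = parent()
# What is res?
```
2304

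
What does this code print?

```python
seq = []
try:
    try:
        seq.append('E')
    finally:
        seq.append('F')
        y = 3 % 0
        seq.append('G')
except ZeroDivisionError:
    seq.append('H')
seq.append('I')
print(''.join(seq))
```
EFHI

Exception in inner finally caught by outer except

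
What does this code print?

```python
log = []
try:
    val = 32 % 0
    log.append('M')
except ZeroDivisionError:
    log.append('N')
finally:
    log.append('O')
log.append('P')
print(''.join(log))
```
NOP

finally always runs, even after exception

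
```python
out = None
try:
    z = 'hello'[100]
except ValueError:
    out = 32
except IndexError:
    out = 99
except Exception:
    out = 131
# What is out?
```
99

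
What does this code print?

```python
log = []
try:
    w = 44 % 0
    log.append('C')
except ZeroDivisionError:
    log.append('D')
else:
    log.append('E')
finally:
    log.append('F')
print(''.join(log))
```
DF

Exception: except runs, else skipped, finally runs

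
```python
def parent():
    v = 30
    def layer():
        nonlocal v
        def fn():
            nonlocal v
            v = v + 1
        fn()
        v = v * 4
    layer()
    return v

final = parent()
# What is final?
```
124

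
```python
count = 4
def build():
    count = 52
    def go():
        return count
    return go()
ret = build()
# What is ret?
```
52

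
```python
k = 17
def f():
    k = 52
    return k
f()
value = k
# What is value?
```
17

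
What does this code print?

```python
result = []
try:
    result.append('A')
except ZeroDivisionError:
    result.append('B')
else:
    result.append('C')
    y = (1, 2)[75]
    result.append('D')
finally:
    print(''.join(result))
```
AC

Try succeeds, else appends 'C', IndexError in else is uncaught, finally prints before exception propagates ('D' never appended)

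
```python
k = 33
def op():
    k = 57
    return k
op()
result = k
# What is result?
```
33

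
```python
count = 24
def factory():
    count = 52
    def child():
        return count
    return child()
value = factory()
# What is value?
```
52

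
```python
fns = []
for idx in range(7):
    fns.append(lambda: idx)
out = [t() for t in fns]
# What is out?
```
[6, 6, 6, 6, 6, 6, 6]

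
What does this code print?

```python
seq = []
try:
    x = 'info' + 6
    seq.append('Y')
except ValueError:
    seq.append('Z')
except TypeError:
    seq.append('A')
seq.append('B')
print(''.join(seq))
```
AB

TypeError is caught by its specific handler, not ValueError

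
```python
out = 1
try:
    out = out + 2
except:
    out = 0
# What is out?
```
3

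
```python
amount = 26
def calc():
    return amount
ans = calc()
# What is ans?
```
26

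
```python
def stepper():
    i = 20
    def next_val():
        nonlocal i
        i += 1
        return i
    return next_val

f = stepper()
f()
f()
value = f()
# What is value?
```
23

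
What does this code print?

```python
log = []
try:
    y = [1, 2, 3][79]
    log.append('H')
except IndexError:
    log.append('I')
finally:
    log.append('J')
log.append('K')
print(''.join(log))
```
IJK

finally always runs, even after exception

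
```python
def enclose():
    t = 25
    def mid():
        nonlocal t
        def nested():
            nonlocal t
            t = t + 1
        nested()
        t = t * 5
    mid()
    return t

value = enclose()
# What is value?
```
130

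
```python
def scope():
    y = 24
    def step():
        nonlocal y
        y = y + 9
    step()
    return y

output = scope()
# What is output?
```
33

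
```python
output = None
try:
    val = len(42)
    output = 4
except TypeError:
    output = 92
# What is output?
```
92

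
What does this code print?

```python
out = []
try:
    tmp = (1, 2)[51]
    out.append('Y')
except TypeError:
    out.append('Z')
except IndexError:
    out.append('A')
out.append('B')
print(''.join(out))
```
AB

IndexError is caught by its specific handler, not TypeError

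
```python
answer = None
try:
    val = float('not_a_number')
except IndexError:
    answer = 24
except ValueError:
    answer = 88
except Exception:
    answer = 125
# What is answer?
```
88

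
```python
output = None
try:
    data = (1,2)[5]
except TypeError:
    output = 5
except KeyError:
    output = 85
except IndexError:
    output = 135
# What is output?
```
135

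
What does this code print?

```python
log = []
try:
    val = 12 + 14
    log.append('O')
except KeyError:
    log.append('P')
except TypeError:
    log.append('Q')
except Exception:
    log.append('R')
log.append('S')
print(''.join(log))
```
OS

No exception, try block completes normally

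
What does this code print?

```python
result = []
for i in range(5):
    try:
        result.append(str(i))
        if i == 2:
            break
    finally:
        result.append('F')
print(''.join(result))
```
0F1F2F

finally runs even when breaking out of loop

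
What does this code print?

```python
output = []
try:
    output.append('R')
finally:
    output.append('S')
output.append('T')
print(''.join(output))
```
RST

try/finally without except, no exception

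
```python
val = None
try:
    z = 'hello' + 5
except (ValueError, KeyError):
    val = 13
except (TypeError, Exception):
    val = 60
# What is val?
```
60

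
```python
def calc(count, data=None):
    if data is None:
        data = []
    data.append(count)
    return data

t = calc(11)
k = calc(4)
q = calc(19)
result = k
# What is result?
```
[4]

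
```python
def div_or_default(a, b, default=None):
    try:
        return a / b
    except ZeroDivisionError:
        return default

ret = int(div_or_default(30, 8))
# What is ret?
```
3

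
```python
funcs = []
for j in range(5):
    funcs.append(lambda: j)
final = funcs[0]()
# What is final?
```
4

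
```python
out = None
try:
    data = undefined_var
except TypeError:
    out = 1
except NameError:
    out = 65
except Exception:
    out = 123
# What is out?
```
65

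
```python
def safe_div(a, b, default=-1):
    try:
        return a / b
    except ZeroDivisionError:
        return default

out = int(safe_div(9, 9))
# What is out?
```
1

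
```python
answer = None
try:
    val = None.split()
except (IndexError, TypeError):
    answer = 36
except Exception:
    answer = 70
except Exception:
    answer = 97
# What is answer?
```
70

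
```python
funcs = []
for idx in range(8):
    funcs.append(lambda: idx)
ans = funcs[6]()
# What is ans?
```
7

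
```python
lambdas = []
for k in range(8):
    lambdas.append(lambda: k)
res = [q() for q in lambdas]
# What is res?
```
[7, 7, 7, 7, 7, 7, 7, 7]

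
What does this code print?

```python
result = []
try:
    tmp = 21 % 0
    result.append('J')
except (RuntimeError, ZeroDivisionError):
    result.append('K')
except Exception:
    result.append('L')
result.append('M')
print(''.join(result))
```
KM

ZeroDivisionError matches tuple containing it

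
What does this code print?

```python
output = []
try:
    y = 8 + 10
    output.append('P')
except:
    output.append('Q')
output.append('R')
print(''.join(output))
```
PR

No exception, try block completes normally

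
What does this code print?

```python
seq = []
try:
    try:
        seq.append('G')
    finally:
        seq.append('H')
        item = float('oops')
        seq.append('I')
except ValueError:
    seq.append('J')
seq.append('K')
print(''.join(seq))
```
GHJK

Exception in inner finally caught by outer except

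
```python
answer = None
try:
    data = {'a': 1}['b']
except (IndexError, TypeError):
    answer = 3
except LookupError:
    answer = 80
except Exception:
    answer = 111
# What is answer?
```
80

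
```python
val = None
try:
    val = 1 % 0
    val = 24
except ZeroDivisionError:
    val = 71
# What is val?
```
71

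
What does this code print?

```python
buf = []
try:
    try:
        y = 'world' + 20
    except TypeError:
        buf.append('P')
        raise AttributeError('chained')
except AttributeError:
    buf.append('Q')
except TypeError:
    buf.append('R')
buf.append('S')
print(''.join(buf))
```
PQS

AttributeError raised and caught, original TypeError not re-raised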